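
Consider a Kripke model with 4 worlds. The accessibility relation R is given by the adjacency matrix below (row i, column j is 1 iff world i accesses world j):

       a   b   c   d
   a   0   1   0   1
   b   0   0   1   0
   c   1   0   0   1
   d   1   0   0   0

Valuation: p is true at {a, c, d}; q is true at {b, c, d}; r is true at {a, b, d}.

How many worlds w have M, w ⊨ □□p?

a: successors {b, d}; □p there: b:T, d:T. ✓
b: successors {c}; □p there: c:T. ✓
c: successors {a, d}; □p there: a:F, d:T. ✗
d: successors {a}; □p there: a:F. ✗
Satisfying worlds: {a, b}.

2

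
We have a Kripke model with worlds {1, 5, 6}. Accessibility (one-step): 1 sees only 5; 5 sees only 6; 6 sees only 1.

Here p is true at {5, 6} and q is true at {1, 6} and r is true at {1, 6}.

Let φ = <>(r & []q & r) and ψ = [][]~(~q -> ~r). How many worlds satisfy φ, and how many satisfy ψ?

For <>(r & []q & r):
1: successors {5}; r & []q & r there: 5:F. ✗
5: successors {6}; r & []q & r there: 6:T. ✓
6: successors {1}; r & []q & r there: 1:F. ✗
— 1 world.
For [][]~(~q -> ~r):
1: successors {5}; []~(~q -> ~r) there: 5:F. ✗
5: successors {6}; []~(~q -> ~r) there: 6:F. ✗
6: successors {1}; []~(~q -> ~r) there: 1:F. ✗
— 0 worlds.

1 and 0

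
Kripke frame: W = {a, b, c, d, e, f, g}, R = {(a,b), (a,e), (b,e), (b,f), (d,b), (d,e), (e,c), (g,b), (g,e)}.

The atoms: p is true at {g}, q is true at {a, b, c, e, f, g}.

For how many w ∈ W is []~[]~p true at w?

2

a: successors {b, e}; ~[]~p there: b:F, e:F. ✗
b: successors {e, f}; ~[]~p there: e:F, f:F. ✗
c: no successors, so []~[]~p holds vacuously. ✓
d: successors {b, e}; ~[]~p there: b:F, e:F. ✗
e: successors {c}; ~[]~p there: c:F. ✗
f: no successors, so []~[]~p holds vacuously. ✓
g: successors {b, e}; ~[]~p there: b:F, e:F. ✗
Satisfying worlds: {c, f}.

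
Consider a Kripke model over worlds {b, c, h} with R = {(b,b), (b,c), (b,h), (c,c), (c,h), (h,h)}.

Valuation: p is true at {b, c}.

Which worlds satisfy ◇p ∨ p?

b: ◇p is T, p is T. ✓
c: ◇p is T, p is T. ✓
h: ◇p is F, p is F. ✗

{b, c}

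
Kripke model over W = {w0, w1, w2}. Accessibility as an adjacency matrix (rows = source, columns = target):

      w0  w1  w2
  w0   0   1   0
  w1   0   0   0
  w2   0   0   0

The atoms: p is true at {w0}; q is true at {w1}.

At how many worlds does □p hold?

2

w0: successors {w1}; p there: w1:F. ✗
w1: no successors, so □p holds vacuously. ✓
w2: no successors, so □p holds vacuously. ✓
Satisfying worlds: {w1, w2}.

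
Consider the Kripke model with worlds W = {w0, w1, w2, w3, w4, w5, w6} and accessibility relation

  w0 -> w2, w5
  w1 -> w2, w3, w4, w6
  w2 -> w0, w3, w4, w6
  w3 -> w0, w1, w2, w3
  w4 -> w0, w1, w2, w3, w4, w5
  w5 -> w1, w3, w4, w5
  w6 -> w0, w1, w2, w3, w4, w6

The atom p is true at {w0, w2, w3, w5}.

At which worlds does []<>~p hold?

{w0, w1, w5}

w0: successors {w2, w5}; <>~p there: w2:T, w5:T. ✓
w1: successors {w2, w3, w4, w6}; <>~p there: w2:T, w3:T, w4:T, w6:T. ✓
w2: successors {w0, w3, w4, w6}; <>~p there: w0:F, w3:T, w4:T, w6:T. ✗
w3: successors {w0, w1, w2, w3}; <>~p there: w0:F, w1:T, w2:T, w3:T. ✗
w4: successors {w0, w1, w2, w3, w4, w5}; <>~p there: w0:F, w1:T, w2:T, w3:T, w4:T, w5:T. ✗
w5: successors {w1, w3, w4, w5}; <>~p there: w1:T, w3:T, w4:T, w5:T. ✓
w6: successors {w0, w1, w2, w3, w4, w6}; <>~p there: w0:F, w1:T, w2:T, w3:T, w4:T, w6:T. ✗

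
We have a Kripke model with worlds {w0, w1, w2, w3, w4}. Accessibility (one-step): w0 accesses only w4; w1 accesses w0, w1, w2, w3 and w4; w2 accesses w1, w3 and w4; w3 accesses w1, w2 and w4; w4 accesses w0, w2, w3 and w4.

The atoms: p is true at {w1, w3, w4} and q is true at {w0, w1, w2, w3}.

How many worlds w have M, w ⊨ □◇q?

w0: successors {w4}; ◇q there: w4:T. ✓
w1: successors {w0, w1, w2, w3, w4}; ◇q there: w0:F, w1:T, w2:T, w3:T, w4:T. ✗
w2: successors {w1, w3, w4}; ◇q there: w1:T, w3:T, w4:T. ✓
w3: successors {w1, w2, w4}; ◇q there: w1:T, w2:T, w4:T. ✓
w4: successors {w0, w2, w3, w4}; ◇q there: w0:F, w2:T, w3:T, w4:T. ✗
Satisfying worlds: {w0, w2, w3}.

3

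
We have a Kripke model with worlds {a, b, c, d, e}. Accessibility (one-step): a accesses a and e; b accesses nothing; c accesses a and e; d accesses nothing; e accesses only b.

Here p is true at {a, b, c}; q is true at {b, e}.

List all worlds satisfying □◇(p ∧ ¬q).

{b, d}

a: successors {a, e}; ◇(p ∧ ¬q) there: a:T, e:F. ✗
b: no successors, so □◇(p ∧ ¬q) holds vacuously. ✓
c: successors {a, e}; ◇(p ∧ ¬q) there: a:T, e:F. ✗
d: no successors, so □◇(p ∧ ¬q) holds vacuously. ✓
e: successors {b}; ◇(p ∧ ¬q) there: b:F. ✗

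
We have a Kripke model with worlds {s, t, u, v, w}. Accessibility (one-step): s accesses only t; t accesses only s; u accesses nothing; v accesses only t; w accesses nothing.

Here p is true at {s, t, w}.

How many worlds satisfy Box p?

5

s: successors {t}; p there: t:T. ✓
t: successors {s}; p there: s:T. ✓
u: no successors, so Box p holds vacuously. ✓
v: successors {t}; p there: t:T. ✓
w: no successors, so Box p holds vacuously. ✓
Satisfying worlds: {s, t, u, v, w}.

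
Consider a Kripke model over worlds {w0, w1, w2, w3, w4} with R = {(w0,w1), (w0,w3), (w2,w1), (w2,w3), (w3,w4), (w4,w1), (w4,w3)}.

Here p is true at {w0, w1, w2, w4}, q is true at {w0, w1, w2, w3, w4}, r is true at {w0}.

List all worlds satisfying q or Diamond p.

{w0, w1, w2, w3, w4}

w0: q is T, Diamond p is T. ✓
w1: q is T, Diamond p is F. ✓
w2: q is T, Diamond p is T. ✓
w3: q is T, Diamond p is T. ✓
w4: q is T, Diamond p is T. ✓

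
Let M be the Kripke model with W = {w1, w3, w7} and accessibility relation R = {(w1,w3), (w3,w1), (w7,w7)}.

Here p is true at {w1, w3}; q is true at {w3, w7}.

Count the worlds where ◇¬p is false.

w1: successors {w3}; ¬p there: w3:F. ✗
w3: successors {w1}; ¬p there: w1:F. ✗
w7: successors {w7}; ¬p there: w7:T. ✓
Satisfying worlds: {w7}.
So ◇¬p fails at the other 2 worlds.

2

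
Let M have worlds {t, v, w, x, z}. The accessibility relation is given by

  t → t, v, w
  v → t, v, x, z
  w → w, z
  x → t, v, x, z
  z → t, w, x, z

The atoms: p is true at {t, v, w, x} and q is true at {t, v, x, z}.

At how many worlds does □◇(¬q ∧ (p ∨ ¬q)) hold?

1

t: successors {t, v, w}; ◇(¬q ∧ (p ∨ ¬q)) there: t:T, v:F, w:T. ✗
v: successors {t, v, x, z}; ◇(¬q ∧ (p ∨ ¬q)) there: t:T, v:F, x:F, z:T. ✗
w: successors {w, z}; ◇(¬q ∧ (p ∨ ¬q)) there: w:T, z:T. ✓
x: successors {t, v, x, z}; ◇(¬q ∧ (p ∨ ¬q)) there: t:T, v:F, x:F, z:T. ✗
z: successors {t, w, x, z}; ◇(¬q ∧ (p ∨ ¬q)) there: t:T, w:T, x:F, z:T. ✗
Satisfying worlds: {w}.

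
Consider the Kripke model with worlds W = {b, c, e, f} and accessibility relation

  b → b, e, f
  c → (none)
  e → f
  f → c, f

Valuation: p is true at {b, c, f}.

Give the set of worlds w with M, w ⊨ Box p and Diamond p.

{e, f}

b: Box p is F, Diamond p is T. ✗
c: Box p is T, Diamond p is F. ✗
e: Box p is T, Diamond p is T. ✓
f: Box p is T, Diamond p is T. ✓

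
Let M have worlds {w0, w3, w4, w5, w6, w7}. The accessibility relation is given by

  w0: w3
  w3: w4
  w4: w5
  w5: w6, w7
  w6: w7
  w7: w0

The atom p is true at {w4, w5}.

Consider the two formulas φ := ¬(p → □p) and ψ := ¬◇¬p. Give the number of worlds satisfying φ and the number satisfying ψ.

For ¬(p → □p):
w0: p → □p is T. ✗
w3: p → □p is T. ✗
w4: p → □p is T. ✗
w5: p → □p is F. ✓
w6: p → □p is T. ✗
w7: p → □p is T. ✗
— 1 world.
For ¬◇¬p:
w0: ◇¬p is T. ✗
w3: ◇¬p is F. ✓
w4: ◇¬p is F. ✓
w5: ◇¬p is T. ✗
w6: ◇¬p is T. ✗
w7: ◇¬p is T. ✗
— 2 worlds.

1 and 2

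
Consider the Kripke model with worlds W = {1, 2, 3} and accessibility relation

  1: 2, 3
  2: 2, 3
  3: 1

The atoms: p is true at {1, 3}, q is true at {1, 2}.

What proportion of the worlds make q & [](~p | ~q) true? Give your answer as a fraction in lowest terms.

2/3

1: q is T, [](~p | ~q) is T. ✓
2: q is T, [](~p | ~q) is T. ✓
3: q is F, [](~p | ~q) is F. ✗
That's 2 of 3 worlds, so 2/3.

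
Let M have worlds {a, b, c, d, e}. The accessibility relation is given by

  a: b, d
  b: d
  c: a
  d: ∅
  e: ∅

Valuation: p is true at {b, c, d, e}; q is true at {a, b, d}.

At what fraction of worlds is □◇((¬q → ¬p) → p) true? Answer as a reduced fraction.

a: successors {b, d}; ◇((¬q → ¬p) → p) there: b:T, d:F. ✗
b: successors {d}; ◇((¬q → ¬p) → p) there: d:F. ✗
c: successors {a}; ◇((¬q → ¬p) → p) there: a:T. ✓
d: no successors, so □◇((¬q → ¬p) → p) holds vacuously. ✓
e: no successors, so □◇((¬q → ¬p) → p) holds vacuously. ✓
That's 3 of 5 worlds, so 3/5.

3/5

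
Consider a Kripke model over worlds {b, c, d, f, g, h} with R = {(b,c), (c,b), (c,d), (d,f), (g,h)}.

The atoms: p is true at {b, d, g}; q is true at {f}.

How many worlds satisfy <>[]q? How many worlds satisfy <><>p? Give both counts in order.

For <>[]q:
b: successors {c}; []q there: c:F. ✗
c: successors {b, d}; []q there: b:F, d:T. ✓
d: successors {f}; []q there: f:T. ✓
f: no successors, so <>[]q fails. ✗
g: successors {h}; []q there: h:T. ✓
h: no successors, so <>[]q fails. ✗
— 3 worlds.
For <><>p:
b: successors {c}; <>p there: c:T. ✓
c: successors {b, d}; <>p there: b:F, d:F. ✗
d: successors {f}; <>p there: f:F. ✗
f: no successors, so <><>p fails. ✗
g: successors {h}; <>p there: h:F. ✗
h: no successors, so <><>p fails. ✗
— 1 world.

3 and 1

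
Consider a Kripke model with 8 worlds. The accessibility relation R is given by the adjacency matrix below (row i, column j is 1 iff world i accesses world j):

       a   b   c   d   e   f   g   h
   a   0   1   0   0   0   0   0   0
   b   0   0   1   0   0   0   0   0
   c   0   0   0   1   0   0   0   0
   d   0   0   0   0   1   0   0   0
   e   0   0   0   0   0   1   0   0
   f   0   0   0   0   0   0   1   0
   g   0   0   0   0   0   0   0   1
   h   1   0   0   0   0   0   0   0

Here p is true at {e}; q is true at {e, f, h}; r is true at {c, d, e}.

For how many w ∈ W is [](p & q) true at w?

1

a: successors {b}; p & q there: b:F. ✗
b: successors {c}; p & q there: c:F. ✗
c: successors {d}; p & q there: d:F. ✗
d: successors {e}; p & q there: e:T. ✓
e: successors {f}; p & q there: f:F. ✗
f: successors {g}; p & q there: g:F. ✗
g: successors {h}; p & q there: h:F. ✗
h: successors {a}; p & q there: a:F. ✗
Satisfying worlds: {d}.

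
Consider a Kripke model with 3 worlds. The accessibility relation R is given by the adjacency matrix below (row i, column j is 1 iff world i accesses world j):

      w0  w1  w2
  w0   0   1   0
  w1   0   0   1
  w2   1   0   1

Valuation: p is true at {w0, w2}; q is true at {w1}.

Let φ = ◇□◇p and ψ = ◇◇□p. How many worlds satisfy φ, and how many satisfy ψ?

2 and 3

For ◇□◇p:
w0: successors {w1}; □◇p there: w1:T. ✓
w1: successors {w2}; □◇p there: w2:F. ✗
w2: successors {w0, w2}; □◇p there: w0:T, w2:F. ✓
— 2 worlds.
For ◇◇□p:
w0: successors {w1}; ◇□p there: w1:T. ✓
w1: successors {w2}; ◇□p there: w2:T. ✓
w2: successors {w0, w2}; ◇□p there: w0:T, w2:T. ✓
— 3 worlds.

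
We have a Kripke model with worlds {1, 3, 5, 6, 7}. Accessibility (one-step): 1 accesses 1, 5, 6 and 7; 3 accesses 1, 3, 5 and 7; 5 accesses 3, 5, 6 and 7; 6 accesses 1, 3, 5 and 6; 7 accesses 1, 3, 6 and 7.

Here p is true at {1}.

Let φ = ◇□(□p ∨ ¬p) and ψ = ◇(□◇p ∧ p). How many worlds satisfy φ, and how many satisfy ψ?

4 and 0

For ◇□(□p ∨ ¬p):
1: successors {1, 5, 6, 7}; □(□p ∨ ¬p) there: 1:F, 5:T, 6:F, 7:F. ✓
3: successors {1, 3, 5, 7}; □(□p ∨ ¬p) there: 1:F, 3:F, 5:T, 7:F. ✓
5: successors {3, 5, 6, 7}; □(□p ∨ ¬p) there: 3:F, 5:T, 6:F, 7:F. ✓
6: successors {1, 3, 5, 6}; □(□p ∨ ¬p) there: 1:F, 3:F, 5:T, 6:F. ✓
7: successors {1, 3, 6, 7}; □(□p ∨ ¬p) there: 1:F, 3:F, 6:F, 7:F. ✗
— 4 worlds.
For ◇(□◇p ∧ p):
1: successors {1, 5, 6, 7}; □◇p ∧ p there: 1:F, 5:F, 6:F, 7:F. ✗
3: successors {1, 3, 5, 7}; □◇p ∧ p there: 1:F, 3:F, 5:F, 7:F. ✗
5: successors {3, 5, 6, 7}; □◇p ∧ p there: 3:F, 5:F, 6:F, 7:F. ✗
6: successors {1, 3, 5, 6}; □◇p ∧ p there: 1:F, 3:F, 5:F, 6:F. ✗
7: successors {1, 3, 6, 7}; □◇p ∧ p there: 1:F, 3:F, 6:F, 7:F. ✗
— 0 worlds.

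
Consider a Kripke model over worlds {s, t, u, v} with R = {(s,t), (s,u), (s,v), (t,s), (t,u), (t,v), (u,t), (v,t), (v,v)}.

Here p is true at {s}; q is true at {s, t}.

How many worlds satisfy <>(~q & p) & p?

0

s: <>(~q & p) is F, p is T. ✗
t: <>(~q & p) is F, p is F. ✗
u: <>(~q & p) is F, p is F. ✗
v: <>(~q & p) is F, p is F. ✗
Satisfying worlds: ∅.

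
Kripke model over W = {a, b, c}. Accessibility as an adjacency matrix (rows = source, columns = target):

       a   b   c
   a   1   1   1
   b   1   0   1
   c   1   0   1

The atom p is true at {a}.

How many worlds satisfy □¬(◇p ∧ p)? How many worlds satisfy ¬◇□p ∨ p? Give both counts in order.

For □¬(◇p ∧ p):
a: successors {a, b, c}; ¬(◇p ∧ p) there: a:F, b:T, c:T. ✗
b: successors {a, c}; ¬(◇p ∧ p) there: a:F, c:T. ✗
c: successors {a, c}; ¬(◇p ∧ p) there: a:F, c:T. ✗
— 0 worlds.
For ¬◇□p ∨ p:
a: ¬◇□p is T, p is T. ✓
b: ¬◇□p is T, p is F. ✓
c: ¬◇□p is T, p is F. ✓
— 3 worlds.

0 and 3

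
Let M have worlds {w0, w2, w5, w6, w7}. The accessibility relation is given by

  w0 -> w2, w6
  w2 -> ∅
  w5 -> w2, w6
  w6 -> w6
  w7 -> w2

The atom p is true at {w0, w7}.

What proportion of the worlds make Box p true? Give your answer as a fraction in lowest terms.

w0: successors {w2, w6}; p there: w2:F, w6:F. ✗
w2: no successors, so Box p holds vacuously. ✓
w5: successors {w2, w6}; p there: w2:F, w6:F. ✗
w6: successors {w6}; p there: w6:F. ✗
w7: successors {w2}; p there: w2:F. ✗
That's 1 of 5 worlds, so 1/5.

1/5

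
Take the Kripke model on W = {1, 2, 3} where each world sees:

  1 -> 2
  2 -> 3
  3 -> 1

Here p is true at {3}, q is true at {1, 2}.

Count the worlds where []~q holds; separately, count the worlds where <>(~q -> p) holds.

For []~q:
1: successors {2}; ~q there: 2:F. ✗
2: successors {3}; ~q there: 3:T. ✓
3: successors {1}; ~q there: 1:F. ✗
— 1 world.
For <>(~q -> p):
1: successors {2}; ~q -> p there: 2:T. ✓
2: successors {3}; ~q -> p there: 3:T. ✓
3: successors {1}; ~q -> p there: 1:T. ✓
— 3 worlds.

1 and 3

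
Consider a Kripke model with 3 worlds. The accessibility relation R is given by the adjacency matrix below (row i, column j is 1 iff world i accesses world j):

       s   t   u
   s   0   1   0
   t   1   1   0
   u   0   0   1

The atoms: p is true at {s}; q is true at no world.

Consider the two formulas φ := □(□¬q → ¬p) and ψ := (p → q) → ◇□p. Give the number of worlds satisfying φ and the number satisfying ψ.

2 and 1

For □(□¬q → ¬p):
s: successors {t}; □¬q → ¬p there: t:T. ✓
t: successors {s, t}; □¬q → ¬p there: s:F, t:T. ✗
u: successors {u}; □¬q → ¬p there: u:T. ✓
— 2 worlds.
For (p → q) → ◇□p:
s: p → q is F, ◇□p is F. ✓
t: p → q is T, ◇□p is F. ✗
u: p → q is T, ◇□p is F. ✗
— 1 world.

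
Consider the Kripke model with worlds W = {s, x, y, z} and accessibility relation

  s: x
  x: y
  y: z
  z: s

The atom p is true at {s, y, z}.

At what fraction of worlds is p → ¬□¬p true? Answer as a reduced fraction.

s: p is T, ¬□¬p is F. ✗
x: p is F, ¬□¬p is T. ✓
y: p is T, ¬□¬p is T. ✓
z: p is T, ¬□¬p is T. ✓
That's 3 of 4 worlds, so 3/4.

3/4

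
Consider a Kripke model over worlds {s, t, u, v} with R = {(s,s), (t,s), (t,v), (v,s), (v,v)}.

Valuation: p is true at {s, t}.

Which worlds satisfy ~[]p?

s: []p is T. ✗
t: []p is F. ✓
u: []p is T. ✗
v: []p is F. ✓

{t, v}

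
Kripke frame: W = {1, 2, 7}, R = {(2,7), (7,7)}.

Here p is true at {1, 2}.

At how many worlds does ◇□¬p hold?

2

1: no successors, so ◇□¬p fails. ✗
2: successors {7}; □¬p there: 7:T. ✓
7: successors {7}; □¬p there: 7:T. ✓
Satisfying worlds: {2, 7}.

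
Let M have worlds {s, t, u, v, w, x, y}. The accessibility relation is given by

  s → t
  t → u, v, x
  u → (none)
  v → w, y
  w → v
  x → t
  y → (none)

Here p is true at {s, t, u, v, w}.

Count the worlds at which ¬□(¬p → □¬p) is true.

s: □(¬p → □¬p) is T. ✗
t: □(¬p → □¬p) is F. ✓
u: □(¬p → □¬p) is T. ✗
v: □(¬p → □¬p) is T. ✗
w: □(¬p → □¬p) is T. ✗
x: □(¬p → □¬p) is T. ✗
y: □(¬p → □¬p) is T. ✗
Satisfying worlds: {t}.

1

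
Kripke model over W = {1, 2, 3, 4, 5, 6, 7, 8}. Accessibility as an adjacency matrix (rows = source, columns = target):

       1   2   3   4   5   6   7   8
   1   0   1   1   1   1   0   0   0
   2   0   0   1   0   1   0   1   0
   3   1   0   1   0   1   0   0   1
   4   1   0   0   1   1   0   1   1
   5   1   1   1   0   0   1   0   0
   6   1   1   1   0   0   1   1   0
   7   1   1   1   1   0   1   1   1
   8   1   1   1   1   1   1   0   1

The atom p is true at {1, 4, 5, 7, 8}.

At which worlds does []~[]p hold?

{2, 3, 5, 6}

1: successors {2, 3, 4, 5}; ~[]p there: 2:T, 3:T, 4:F, 5:T. ✗
2: successors {3, 5, 7}; ~[]p there: 3:T, 5:T, 7:T. ✓
3: successors {1, 3, 5, 8}; ~[]p there: 1:T, 3:T, 5:T, 8:T. ✓
4: successors {1, 4, 5, 7, 8}; ~[]p there: 1:T, 4:F, 5:T, 7:T, 8:T. ✗
5: successors {1, 2, 3, 6}; ~[]p there: 1:T, 2:T, 3:T, 6:T. ✓
6: successors {1, 2, 3, 6, 7}; ~[]p there: 1:T, 2:T, 3:T, 6:T, 7:T. ✓
7: successors {1, 2, 3, 4, 6, 7, 8}; ~[]p there: 1:T, 2:T, 3:T, 4:F, 6:T, 7:T, 8:T. ✗
8: successors {1, 2, 3, 4, 5, 6, 8}; ~[]p there: 1:T, 2:T, 3:T, 4:F, 5:T, 6:T, 8:T. ✗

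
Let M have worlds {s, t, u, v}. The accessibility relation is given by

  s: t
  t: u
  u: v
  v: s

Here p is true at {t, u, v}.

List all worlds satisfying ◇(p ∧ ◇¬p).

s: successors {t}; p ∧ ◇¬p there: t:F. ✗
t: successors {u}; p ∧ ◇¬p there: u:F. ✗
u: successors {v}; p ∧ ◇¬p there: v:T. ✓
v: successors {s}; p ∧ ◇¬p there: s:F. ✗

{u}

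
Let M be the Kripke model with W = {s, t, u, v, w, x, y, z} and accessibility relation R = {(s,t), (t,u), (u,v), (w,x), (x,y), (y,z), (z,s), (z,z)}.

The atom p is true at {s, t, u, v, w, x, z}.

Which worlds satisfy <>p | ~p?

s: <>p is T, ~p is F. ✓
t: <>p is T, ~p is F. ✓
u: <>p is T, ~p is F. ✓
v: <>p is F, ~p is F. ✗
w: <>p is T, ~p is F. ✓
x: <>p is F, ~p is F. ✗
y: <>p is T, ~p is T. ✓
z: <>p is T, ~p is F. ✓

{s, t, u, w, y, z}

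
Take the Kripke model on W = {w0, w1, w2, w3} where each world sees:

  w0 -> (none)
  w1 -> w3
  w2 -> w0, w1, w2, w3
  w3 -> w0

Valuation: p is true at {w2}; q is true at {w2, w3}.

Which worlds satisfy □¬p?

{w0, w1, w3}

w0: no successors, so □¬p holds vacuously. ✓
w1: successors {w3}; ¬p there: w3:T. ✓
w2: successors {w0, w1, w2, w3}; ¬p there: w0:T, w1:T, w2:F, w3:T. ✗
w3: successors {w0}; ¬p there: w0:T. ✓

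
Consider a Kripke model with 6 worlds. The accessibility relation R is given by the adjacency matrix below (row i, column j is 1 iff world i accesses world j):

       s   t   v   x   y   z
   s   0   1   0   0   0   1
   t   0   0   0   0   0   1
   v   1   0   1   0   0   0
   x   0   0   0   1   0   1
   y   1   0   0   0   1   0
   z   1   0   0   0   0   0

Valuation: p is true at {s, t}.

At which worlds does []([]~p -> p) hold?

s: successors {t, z}; []~p -> p there: t:T, z:T. ✓
t: successors {z}; []~p -> p there: z:T. ✓
v: successors {s, v}; []~p -> p there: s:T, v:T. ✓
x: successors {x, z}; []~p -> p there: x:F, z:T. ✗
y: successors {s, y}; []~p -> p there: s:T, y:T. ✓
z: successors {s}; []~p -> p there: s:T. ✓

{s, t, v, y, z}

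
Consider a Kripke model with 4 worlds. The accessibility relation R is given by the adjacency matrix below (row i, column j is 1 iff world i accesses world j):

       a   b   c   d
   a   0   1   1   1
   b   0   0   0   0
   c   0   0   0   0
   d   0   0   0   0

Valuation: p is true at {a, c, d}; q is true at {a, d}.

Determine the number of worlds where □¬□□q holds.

a: successors {b, c, d}; ¬□□q there: b:F, c:F, d:F. ✗
b: no successors, so □¬□□q holds vacuously. ✓
c: no successors, so □¬□□q holds vacuously. ✓
d: no successors, so □¬□□q holds vacuously. ✓
Satisfying worlds: {b, c, d}.

3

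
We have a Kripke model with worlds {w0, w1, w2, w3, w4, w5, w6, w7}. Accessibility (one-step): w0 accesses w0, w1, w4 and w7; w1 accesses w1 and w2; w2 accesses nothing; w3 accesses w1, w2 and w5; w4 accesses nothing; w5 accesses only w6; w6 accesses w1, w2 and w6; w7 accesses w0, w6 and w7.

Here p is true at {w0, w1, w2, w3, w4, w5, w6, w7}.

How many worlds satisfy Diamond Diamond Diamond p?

w0: successors {w0, w1, w4, w7}; Diamond Diamond p there: w0:T, w1:T, w4:F, w7:T. ✓
w1: successors {w1, w2}; Diamond Diamond p there: w1:T, w2:F. ✓
w2: no successors, so Diamond Diamond Diamond p fails. ✗
w3: successors {w1, w2, w5}; Diamond Diamond p there: w1:T, w2:F, w5:T. ✓
w4: no successors, so Diamond Diamond Diamond p fails. ✗
w5: successors {w6}; Diamond Diamond p there: w6:T. ✓
w6: successors {w1, w2, w6}; Diamond Diamond p there: w1:T, w2:F, w6:T. ✓
w7: successors {w0, w6, w7}; Diamond Diamond p there: w0:T, w6:T, w7:T. ✓
Satisfying worlds: {w0, w1, w3, w5, w6, w7}.

6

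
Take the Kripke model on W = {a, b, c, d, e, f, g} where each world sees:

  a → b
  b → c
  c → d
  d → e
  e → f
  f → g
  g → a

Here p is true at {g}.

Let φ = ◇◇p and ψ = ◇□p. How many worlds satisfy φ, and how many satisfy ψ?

For ◇◇p:
a: successors {b}; ◇p there: b:F. ✗
b: successors {c}; ◇p there: c:F. ✗
c: successors {d}; ◇p there: d:F. ✗
d: successors {e}; ◇p there: e:F. ✗
e: successors {f}; ◇p there: f:T. ✓
f: successors {g}; ◇p there: g:F. ✗
g: successors {a}; ◇p there: a:F. ✗
— 1 world.
For ◇□p:
a: successors {b}; □p there: b:F. ✗
b: successors {c}; □p there: c:F. ✗
c: successors {d}; □p there: d:F. ✗
d: successors {e}; □p there: e:F. ✗
e: successors {f}; □p there: f:T. ✓
f: successors {g}; □p there: g:F. ✗
g: successors {a}; □p there: a:F. ✗
— 1 world.

1 and 1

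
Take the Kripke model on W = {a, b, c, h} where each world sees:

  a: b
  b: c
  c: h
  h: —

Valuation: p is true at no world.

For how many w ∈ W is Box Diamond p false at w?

a: successors {b}; Diamond p there: b:F. ✗
b: successors {c}; Diamond p there: c:F. ✗
c: successors {h}; Diamond p there: h:F. ✗
h: no successors, so Box Diamond p holds vacuously. ✓
Satisfying worlds: {h}.
So Box Diamond p fails at the other 3 worlds.

3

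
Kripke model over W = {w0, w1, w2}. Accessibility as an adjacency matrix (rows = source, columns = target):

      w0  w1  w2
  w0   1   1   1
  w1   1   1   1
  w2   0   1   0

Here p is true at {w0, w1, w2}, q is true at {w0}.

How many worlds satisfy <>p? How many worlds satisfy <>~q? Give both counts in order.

3 and 3

For <>p:
w0: successors {w0, w1, w2}; p there: w0:T, w1:T, w2:T. ✓
w1: successors {w0, w1, w2}; p there: w0:T, w1:T, w2:T. ✓
w2: successors {w1}; p there: w1:T. ✓
— 3 worlds.
For <>~q:
w0: successors {w0, w1, w2}; ~q there: w0:F, w1:T, w2:T. ✓
w1: successors {w0, w1, w2}; ~q there: w0:F, w1:T, w2:T. ✓
w2: successors {w1}; ~q there: w1:T. ✓
— 3 worlds.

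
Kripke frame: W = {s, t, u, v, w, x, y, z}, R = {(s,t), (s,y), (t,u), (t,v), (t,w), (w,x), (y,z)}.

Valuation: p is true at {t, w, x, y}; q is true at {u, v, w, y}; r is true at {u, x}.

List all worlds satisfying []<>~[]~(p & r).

s: successors {t, y}; <>~[]~(p & r) there: t:T, y:F. ✗
t: successors {u, v, w}; <>~[]~(p & r) there: u:F, v:F, w:F. ✗
u: no successors, so []<>~[]~(p & r) holds vacuously. ✓
v: no successors, so []<>~[]~(p & r) holds vacuously. ✓
w: successors {x}; <>~[]~(p & r) there: x:F. ✗
x: no successors, so []<>~[]~(p & r) holds vacuously. ✓
y: successors {z}; <>~[]~(p & r) there: z:F. ✗
z: no successors, so []<>~[]~(p & r) holds vacuously. ✓

{u, v, x, z}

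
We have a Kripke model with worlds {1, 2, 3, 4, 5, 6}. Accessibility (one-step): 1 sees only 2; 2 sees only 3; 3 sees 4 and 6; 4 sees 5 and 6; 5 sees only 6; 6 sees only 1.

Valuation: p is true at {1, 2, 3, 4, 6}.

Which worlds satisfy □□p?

{1, 2, 4, 5, 6}

1: successors {2}; □p there: 2:T. ✓
2: successors {3}; □p there: 3:T. ✓
3: successors {4, 6}; □p there: 4:F, 6:T. ✗
4: successors {5, 6}; □p there: 5:T, 6:T. ✓
5: successors {6}; □p there: 6:T. ✓
6: successors {1}; □p there: 1:T. ✓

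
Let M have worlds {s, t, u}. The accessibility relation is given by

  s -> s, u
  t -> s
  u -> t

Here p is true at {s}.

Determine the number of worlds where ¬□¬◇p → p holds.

s: ¬□¬◇p is T, p is T. ✓
t: ¬□¬◇p is T, p is F. ✗
u: ¬□¬◇p is T, p is F. ✗
Satisfying worlds: {s}.

1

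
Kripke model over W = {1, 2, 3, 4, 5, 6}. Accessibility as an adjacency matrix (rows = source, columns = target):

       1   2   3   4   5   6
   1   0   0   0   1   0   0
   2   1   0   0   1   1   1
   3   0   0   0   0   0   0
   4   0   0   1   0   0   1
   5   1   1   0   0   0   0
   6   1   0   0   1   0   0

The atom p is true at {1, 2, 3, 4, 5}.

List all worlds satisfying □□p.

1: successors {4}; □p there: 4:F. ✗
2: successors {1, 4, 5, 6}; □p there: 1:T, 4:F, 5:T, 6:T. ✗
3: no successors, so □□p holds vacuously. ✓
4: successors {3, 6}; □p there: 3:T, 6:T. ✓
5: successors {1, 2}; □p there: 1:T, 2:F. ✗
6: successors {1, 4}; □p there: 1:T, 4:F. ✗

{3, 4}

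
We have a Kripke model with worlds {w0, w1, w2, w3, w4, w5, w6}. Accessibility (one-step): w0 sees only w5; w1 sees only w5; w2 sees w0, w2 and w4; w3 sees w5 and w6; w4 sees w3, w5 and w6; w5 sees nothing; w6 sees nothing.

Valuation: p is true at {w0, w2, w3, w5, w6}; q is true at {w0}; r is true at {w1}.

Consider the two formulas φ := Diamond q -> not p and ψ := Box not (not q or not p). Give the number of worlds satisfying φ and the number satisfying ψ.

6 and 2

For Diamond q -> not p:
w0: Diamond q is F, not p is F. ✓
w1: Diamond q is F, not p is T. ✓
w2: Diamond q is T, not p is F. ✗
w3: Diamond q is F, not p is F. ✓
w4: Diamond q is F, not p is T. ✓
w5: Diamond q is F, not p is F. ✓
w6: Diamond q is F, not p is F. ✓
— 6 worlds.
For Box not (not q or not p):
w0: successors {w5}; not (not q or not p) there: w5:F. ✗
w1: successors {w5}; not (not q or not p) there: w5:F. ✗
w2: successors {w0, w2, w4}; not (not q or not p) there: w0:T, w2:F, w4:F. ✗
w3: successors {w5, w6}; not (not q or not p) there: w5:F, w6:F. ✗
w4: successors {w3, w5, w6}; not (not q or not p) there: w3:F, w5:F, w6:F. ✗
w5: no successors, so Box not (not q or not p) holds vacuously. ✓
w6: no successors, so Box not (not q or not p) holds vacuously. ✓
— 2 worlds.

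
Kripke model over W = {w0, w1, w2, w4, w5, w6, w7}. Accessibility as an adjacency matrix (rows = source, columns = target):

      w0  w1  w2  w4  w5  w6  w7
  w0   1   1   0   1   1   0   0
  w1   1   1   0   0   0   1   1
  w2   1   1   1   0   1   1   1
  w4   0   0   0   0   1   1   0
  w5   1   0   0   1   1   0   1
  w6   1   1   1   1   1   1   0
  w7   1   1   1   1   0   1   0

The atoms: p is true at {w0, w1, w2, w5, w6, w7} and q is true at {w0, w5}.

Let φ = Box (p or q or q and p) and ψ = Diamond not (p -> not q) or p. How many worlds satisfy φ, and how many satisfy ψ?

3 and 7

For Box (p or q or q and p):
w0: successors {w0, w1, w4, w5}; p or q or q and p there: w0:T, w1:T, w4:F, w5:T. ✗
w1: successors {w0, w1, w6, w7}; p or q or q and p there: w0:T, w1:T, w6:T, w7:T. ✓
w2: successors {w0, w1, w2, w5, w6, w7}; p or q or q and p there: w0:T, w1:T, w2:T, w5:T, w6:T, w7:T. ✓
w4: successors {w5, w6}; p or q or q and p there: w5:T, w6:T. ✓
w5: successors {w0, w4, w5, w7}; p or q or q and p there: w0:T, w4:F, w5:T, w7:T. ✗
w6: successors {w0, w1, w2, w4, w5, w6}; p or q or q and p there: w0:T, w1:T, w2:T, w4:F, w5:T, w6:T. ✗
w7: successors {w0, w1, w2, w4, w6}; p or q or q and p there: w0:T, w1:T, w2:T, w4:F, w6:T. ✗
— 3 worlds.
For Diamond not (p -> not q) or p:
w0: Diamond not (p -> not q) is T, p is T. ✓
w1: Diamond not (p -> not q) is T, p is T. ✓
w2: Diamond not (p -> not q) is T, p is T. ✓
w4: Diamond not (p -> not q) is T, p is F. ✓
w5: Diamond not (p -> not q) is T, p is T. ✓
w6: Diamond not (p -> not q) is T, p is T. ✓
w7: Diamond not (p -> not q) is T, p is T. ✓
— 7 worlds.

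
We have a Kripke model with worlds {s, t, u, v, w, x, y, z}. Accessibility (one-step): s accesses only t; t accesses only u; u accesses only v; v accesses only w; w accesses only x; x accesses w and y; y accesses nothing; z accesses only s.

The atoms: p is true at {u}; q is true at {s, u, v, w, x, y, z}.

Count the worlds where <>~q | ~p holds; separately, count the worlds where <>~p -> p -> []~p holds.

7 and 8

For <>~q | ~p:
s: <>~q is T, ~p is T. ✓
t: <>~q is F, ~p is T. ✓
u: <>~q is F, ~p is F. ✗
v: <>~q is F, ~p is T. ✓
w: <>~q is F, ~p is T. ✓
x: <>~q is F, ~p is T. ✓
y: <>~q is F, ~p is T. ✓
z: <>~q is F, ~p is T. ✓
— 7 worlds.
For <>~p -> p -> []~p:
s: <>~p is T, p -> []~p is T. ✓
t: <>~p is F, p -> []~p is T. ✓
u: <>~p is T, p -> []~p is T. ✓
v: <>~p is T, p -> []~p is T. ✓
w: <>~p is T, p -> []~p is T. ✓
x: <>~p is T, p -> []~p is T. ✓
y: <>~p is F, p -> []~p is T. ✓
z: <>~p is T, p -> []~p is T. ✓
— 8 worlds.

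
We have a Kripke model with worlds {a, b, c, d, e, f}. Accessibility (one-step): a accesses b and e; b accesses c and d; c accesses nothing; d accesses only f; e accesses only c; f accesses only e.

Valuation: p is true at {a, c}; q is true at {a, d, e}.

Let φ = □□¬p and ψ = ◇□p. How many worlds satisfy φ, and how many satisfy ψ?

4 and 4

For □□¬p:
a: successors {b, e}; □¬p there: b:F, e:F. ✗
b: successors {c, d}; □¬p there: c:T, d:T. ✓
c: no successors, so □□¬p holds vacuously. ✓
d: successors {f}; □¬p there: f:T. ✓
e: successors {c}; □¬p there: c:T. ✓
f: successors {e}; □¬p there: e:F. ✗
— 4 worlds.
For ◇□p:
a: successors {b, e}; □p there: b:F, e:T. ✓
b: successors {c, d}; □p there: c:T, d:F. ✓
c: no successors, so ◇□p fails. ✗
d: successors {f}; □p there: f:F. ✗
e: successors {c}; □p there: c:T. ✓
f: successors {e}; □p there: e:T. ✓
— 4 worlds.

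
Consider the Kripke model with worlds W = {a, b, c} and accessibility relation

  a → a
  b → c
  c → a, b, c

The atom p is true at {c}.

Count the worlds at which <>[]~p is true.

a: successors {a}; []~p there: a:T. ✓
b: successors {c}; []~p there: c:F. ✗
c: successors {a, b, c}; []~p there: a:T, b:F, c:F. ✓
Satisfying worlds: {a, c}.

2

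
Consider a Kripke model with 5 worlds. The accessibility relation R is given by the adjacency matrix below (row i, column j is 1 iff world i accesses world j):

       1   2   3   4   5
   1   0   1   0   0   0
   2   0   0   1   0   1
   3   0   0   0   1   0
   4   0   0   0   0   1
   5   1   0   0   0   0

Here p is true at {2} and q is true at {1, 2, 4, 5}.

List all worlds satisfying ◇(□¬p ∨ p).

1: successors {2}; □¬p ∨ p there: 2:T. ✓
2: successors {3, 5}; □¬p ∨ p there: 3:T, 5:T. ✓
3: successors {4}; □¬p ∨ p there: 4:T. ✓
4: successors {5}; □¬p ∨ p there: 5:T. ✓
5: successors {1}; □¬p ∨ p there: 1:F. ✗

{1, 2, 3, 4}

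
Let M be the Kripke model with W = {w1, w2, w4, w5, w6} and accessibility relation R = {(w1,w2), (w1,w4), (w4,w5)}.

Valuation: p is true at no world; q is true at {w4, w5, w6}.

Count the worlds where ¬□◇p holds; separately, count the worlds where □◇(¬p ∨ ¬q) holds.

2 and 3

For ¬□◇p:
w1: □◇p is F. ✓
w2: □◇p is T. ✗
w4: □◇p is F. ✓
w5: □◇p is T. ✗
w6: □◇p is T. ✗
— 2 worlds.
For □◇(¬p ∨ ¬q):
w1: successors {w2, w4}; ◇(¬p ∨ ¬q) there: w2:F, w4:T. ✗
w2: no successors, so □◇(¬p ∨ ¬q) holds vacuously. ✓
w4: successors {w5}; ◇(¬p ∨ ¬q) there: w5:F. ✗
w5: no successors, so □◇(¬p ∨ ¬q) holds vacuously. ✓
w6: no successors, so □◇(¬p ∨ ¬q) holds vacuously. ✓
— 3 worlds.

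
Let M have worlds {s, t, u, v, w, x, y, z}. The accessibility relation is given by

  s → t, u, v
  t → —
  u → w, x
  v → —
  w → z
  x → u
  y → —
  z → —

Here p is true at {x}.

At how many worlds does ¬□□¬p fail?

s: □□¬p is F. ✓
t: □□¬p is T. ✗
u: □□¬p is T. ✗
v: □□¬p is T. ✗
w: □□¬p is T. ✗
x: □□¬p is F. ✓
y: □□¬p is T. ✗
z: □□¬p is T. ✗
Satisfying worlds: {s, x}.
So ¬□□¬p fails at the other 6 worlds.

6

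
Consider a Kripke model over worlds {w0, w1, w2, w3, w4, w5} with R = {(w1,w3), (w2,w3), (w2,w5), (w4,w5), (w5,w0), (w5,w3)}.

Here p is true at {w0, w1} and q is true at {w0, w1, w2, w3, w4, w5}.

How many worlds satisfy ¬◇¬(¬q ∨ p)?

2

w0: ◇¬(¬q ∨ p) is F. ✓
w1: ◇¬(¬q ∨ p) is T. ✗
w2: ◇¬(¬q ∨ p) is T. ✗
w3: ◇¬(¬q ∨ p) is F. ✓
w4: ◇¬(¬q ∨ p) is T. ✗
w5: ◇¬(¬q ∨ p) is T. ✗
Satisfying worlds: {w0, w3}.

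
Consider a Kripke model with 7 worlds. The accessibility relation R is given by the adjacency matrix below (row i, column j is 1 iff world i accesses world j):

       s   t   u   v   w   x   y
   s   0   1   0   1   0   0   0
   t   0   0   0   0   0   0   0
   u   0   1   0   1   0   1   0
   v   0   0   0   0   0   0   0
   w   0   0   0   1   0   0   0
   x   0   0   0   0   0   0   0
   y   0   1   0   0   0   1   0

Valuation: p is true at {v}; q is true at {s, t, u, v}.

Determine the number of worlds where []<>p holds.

s: successors {t, v}; <>p there: t:F, v:F. ✗
t: no successors, so []<>p holds vacuously. ✓
u: successors {t, v, x}; <>p there: t:F, v:F, x:F. ✗
v: no successors, so []<>p holds vacuously. ✓
w: successors {v}; <>p there: v:F. ✗
x: no successors, so []<>p holds vacuously. ✓
y: successors {t, x}; <>p there: t:F, x:F. ✗
Satisfying worlds: {t, v, x}.

3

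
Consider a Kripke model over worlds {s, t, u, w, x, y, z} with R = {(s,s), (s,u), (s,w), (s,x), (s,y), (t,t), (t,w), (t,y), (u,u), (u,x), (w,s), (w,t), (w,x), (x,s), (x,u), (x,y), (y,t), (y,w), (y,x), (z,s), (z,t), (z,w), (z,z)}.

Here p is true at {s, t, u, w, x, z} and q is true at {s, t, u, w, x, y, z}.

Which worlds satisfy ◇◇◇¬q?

s: successors {s, u, w, x, y}; ◇◇¬q there: s:F, u:F, w:F, x:F, y:F. ✗
t: successors {t, w, y}; ◇◇¬q there: t:F, w:F, y:F. ✗
u: successors {u, x}; ◇◇¬q there: u:F, x:F. ✗
w: successors {s, t, x}; ◇◇¬q there: s:F, t:F, x:F. ✗
x: successors {s, u, y}; ◇◇¬q there: s:F, u:F, y:F. ✗
y: successors {t, w, x}; ◇◇¬q there: t:F, w:F, x:F. ✗
z: successors {s, t, w, z}; ◇◇¬q there: s:F, t:F, w:F, z:F. ✗

∅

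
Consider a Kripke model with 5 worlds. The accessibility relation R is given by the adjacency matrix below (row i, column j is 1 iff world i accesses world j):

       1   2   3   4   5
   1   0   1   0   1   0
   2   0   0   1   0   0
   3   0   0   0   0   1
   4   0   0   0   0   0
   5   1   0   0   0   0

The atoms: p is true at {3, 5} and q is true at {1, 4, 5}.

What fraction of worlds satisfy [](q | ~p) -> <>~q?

1: [](q | ~p) is T, <>~q is T. ✓
2: [](q | ~p) is F, <>~q is T. ✓
3: [](q | ~p) is T, <>~q is F. ✗
4: [](q | ~p) is T, <>~q is F. ✗
5: [](q | ~p) is T, <>~q is F. ✗
That's 2 of 5 worlds, so 2/5.

2/5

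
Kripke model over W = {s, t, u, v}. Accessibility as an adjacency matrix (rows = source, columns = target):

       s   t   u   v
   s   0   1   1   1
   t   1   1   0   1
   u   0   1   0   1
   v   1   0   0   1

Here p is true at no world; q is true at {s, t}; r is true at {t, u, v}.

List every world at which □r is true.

{s, u}

s: successors {t, u, v}; r there: t:T, u:T, v:T. ✓
t: successors {s, t, v}; r there: s:F, t:T, v:T. ✗
u: successors {t, v}; r there: t:T, v:T. ✓
v: successors {s, v}; r there: s:F, v:T. ✗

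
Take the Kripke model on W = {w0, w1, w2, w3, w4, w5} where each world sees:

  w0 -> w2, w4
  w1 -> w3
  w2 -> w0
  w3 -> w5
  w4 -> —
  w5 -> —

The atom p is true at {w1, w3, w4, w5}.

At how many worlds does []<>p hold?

4

w0: successors {w2, w4}; <>p there: w2:F, w4:F. ✗
w1: successors {w3}; <>p there: w3:T. ✓
w2: successors {w0}; <>p there: w0:T. ✓
w3: successors {w5}; <>p there: w5:F. ✗
w4: no successors, so []<>p holds vacuously. ✓
w5: no successors, so []<>p holds vacuously. ✓
Satisfying worlds: {w1, w2, w4, w5}.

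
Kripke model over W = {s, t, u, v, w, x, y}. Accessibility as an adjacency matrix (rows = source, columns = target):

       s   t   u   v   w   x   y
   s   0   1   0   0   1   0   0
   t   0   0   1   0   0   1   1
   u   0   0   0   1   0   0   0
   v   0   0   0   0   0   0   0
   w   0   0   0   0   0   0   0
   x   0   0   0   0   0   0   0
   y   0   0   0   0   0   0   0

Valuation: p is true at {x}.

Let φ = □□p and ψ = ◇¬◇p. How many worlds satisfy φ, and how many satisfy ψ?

For □□p:
s: successors {t, w}; □p there: t:F, w:T. ✗
t: successors {u, x, y}; □p there: u:F, x:T, y:T. ✗
u: successors {v}; □p there: v:T. ✓
v: no successors, so □□p holds vacuously. ✓
w: no successors, so □□p holds vacuously. ✓
x: no successors, so □□p holds vacuously. ✓
y: no successors, so □□p holds vacuously. ✓
— 5 worlds.
For ◇¬◇p:
s: successors {t, w}; ¬◇p there: t:F, w:T. ✓
t: successors {u, x, y}; ¬◇p there: u:T, x:T, y:T. ✓
u: successors {v}; ¬◇p there: v:T. ✓
v: no successors, so ◇¬◇p fails. ✗
w: no successors, so ◇¬◇p fails. ✗
x: no successors, so ◇¬◇p fails. ✗
y: no successors, so ◇¬◇p fails. ✗
— 3 worlds.

5 and 3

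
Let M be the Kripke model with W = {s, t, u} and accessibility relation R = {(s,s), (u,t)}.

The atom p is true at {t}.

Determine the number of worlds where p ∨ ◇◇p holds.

1

s: p is F, ◇◇p is F. ✗
t: p is T, ◇◇p is F. ✓
u: p is F, ◇◇p is F. ✗
Satisfying worlds: {t}.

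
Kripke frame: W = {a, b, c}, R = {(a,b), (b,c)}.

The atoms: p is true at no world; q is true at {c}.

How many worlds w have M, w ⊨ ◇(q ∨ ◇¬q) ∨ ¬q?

2

a: ◇(q ∨ ◇¬q) is F, ¬q is T. ✓
b: ◇(q ∨ ◇¬q) is T, ¬q is T. ✓
c: ◇(q ∨ ◇¬q) is F, ¬q is F. ✗
Satisfying worlds: {a, b}.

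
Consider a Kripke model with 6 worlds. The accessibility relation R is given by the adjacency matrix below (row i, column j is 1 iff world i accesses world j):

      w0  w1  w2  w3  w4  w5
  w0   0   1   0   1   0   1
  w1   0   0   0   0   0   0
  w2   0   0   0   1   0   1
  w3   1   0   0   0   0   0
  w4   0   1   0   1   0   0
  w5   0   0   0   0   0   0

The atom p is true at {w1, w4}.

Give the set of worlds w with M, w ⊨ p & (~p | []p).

{w1}

w0: p is F, ~p | []p is T. ✗
w1: p is T, ~p | []p is T. ✓
w2: p is F, ~p | []p is T. ✗
w3: p is F, ~p | []p is T. ✗
w4: p is T, ~p | []p is F. ✗
w5: p is F, ~p | []p is T. ✗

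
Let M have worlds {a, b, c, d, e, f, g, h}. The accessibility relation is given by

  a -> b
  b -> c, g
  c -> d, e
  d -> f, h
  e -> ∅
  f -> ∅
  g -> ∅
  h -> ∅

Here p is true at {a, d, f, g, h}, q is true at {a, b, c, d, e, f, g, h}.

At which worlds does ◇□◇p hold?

{b, c, d}

a: successors {b}; □◇p there: b:F. ✗
b: successors {c, g}; □◇p there: c:F, g:T. ✓
c: successors {d, e}; □◇p there: d:F, e:T. ✓
d: successors {f, h}; □◇p there: f:T, h:T. ✓
e: no successors, so ◇□◇p fails. ✗
f: no successors, so ◇□◇p fails. ✗
g: no successors, so ◇□◇p fails. ✗
h: no successors, so ◇□◇p fails. ✗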